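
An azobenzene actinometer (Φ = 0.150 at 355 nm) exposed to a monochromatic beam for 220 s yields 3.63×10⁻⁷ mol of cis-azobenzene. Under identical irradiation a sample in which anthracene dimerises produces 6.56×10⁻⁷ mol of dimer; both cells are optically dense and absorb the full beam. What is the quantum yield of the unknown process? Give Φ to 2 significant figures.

Photons absorbed by the actinometer: 3.63×10⁻⁷ / 0.150 = 2.420×10⁻⁶ mol.
Φ(unknown) = 6.56×10⁻⁷ / 2.420×10⁻⁶ = 0.27.

Φ = 0.27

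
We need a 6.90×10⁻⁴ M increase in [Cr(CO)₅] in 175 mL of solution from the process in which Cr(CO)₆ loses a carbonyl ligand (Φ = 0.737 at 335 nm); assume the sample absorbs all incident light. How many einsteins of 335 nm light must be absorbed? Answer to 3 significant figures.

1.64×10⁻⁴ einstein

Product: (6.90×10⁻⁴ M)(0.175 L) = 1.207×10⁻⁴ mol.
Photons that must be absorbed: 1.207×10⁻⁴ / 0.737 = 1.638×10⁻⁴ mol.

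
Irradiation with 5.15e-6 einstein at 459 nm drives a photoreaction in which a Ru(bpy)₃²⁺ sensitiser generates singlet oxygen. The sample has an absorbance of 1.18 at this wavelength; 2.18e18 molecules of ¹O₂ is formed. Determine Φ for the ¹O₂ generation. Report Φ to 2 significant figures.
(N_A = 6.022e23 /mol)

Product: 2.18e18 / 6.022e23 = 3.620e-6 mol.
Fraction absorbed: 1 − 10^(−1.18) = 0.9339.
Photons absorbed: 0.9339 × 5.15e-6 = 4.810e-6 mol.
Φ = 3.620e-6 mol / 4.810e-6 mol photons = 0.75.

Φ = 0.75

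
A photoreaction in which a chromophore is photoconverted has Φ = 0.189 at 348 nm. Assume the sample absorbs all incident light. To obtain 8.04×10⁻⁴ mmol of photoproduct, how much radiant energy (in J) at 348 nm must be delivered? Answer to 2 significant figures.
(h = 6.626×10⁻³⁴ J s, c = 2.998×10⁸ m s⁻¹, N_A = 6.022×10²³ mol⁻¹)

1.5 J

Product: 8.04×10⁻⁴ mmol = 8.04×10⁻⁷ mol.
Photons that must be absorbed: 8.04×10⁻⁷ / 0.189 = 4.254×10⁻⁶ mol.
Photon energy: hc/λ = 5.708×10⁻¹⁹ J; per mole, 3.437×10⁵ J mol⁻¹.
Energy required: 4.254×10⁻⁶ × 3.437×10⁵ = 1.5 J.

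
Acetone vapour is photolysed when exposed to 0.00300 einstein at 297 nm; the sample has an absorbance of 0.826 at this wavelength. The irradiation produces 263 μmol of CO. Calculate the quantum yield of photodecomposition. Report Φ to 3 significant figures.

Φ = 0.103

Product: 263 μmol = 2.63e-4 mol.
Fraction absorbed: 1 − 10^(−0.826) = 0.8507.
Photons absorbed: 0.8507 × 0.00300 = 0.002552 mol.
Φ = 2.63e-4 mol / 0.002552 mol photons = 0.103.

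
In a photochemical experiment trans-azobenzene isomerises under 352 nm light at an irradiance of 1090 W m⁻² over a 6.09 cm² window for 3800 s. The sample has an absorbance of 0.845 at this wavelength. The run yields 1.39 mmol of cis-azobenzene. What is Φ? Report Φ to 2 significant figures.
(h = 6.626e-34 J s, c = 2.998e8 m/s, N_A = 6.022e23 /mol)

Φ = 0.22

Product: 1.39 mmol = 0.00139 mol.
Photon energy at 352 nm: hc/λ = (6.626e-34)(2.998e8)/(352e-9) = 5.643e-19 J.
Energy delivered: (1090 W m⁻²)(6.09e-4 m²)(3800 s) = 2522 J.
Photons incident: 2522 / 5.643e-19 = 4.469e21, i.e. 4.469e21/6.022e23 = 0.007421 mol.
Fraction absorbed: 1 − 10^(−0.845) = 0.8571.
Photons absorbed: 0.8571 × 0.007421 = 0.006361 mol.
Φ = 0.00139 mol / 0.006361 mol photons = 0.22.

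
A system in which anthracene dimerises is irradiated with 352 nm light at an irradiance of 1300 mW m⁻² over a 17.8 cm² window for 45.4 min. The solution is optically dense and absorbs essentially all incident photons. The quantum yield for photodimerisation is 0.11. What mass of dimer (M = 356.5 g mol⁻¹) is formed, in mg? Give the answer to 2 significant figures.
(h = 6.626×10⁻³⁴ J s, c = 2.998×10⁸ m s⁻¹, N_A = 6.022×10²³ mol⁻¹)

Photon energy at 352 nm: hc/λ = (6.626×10⁻³⁴)(2.998×10⁸)/(352×10⁻⁹) = 5.643×10⁻¹⁹ J.
Energy delivered: (1300 mW m⁻²)(17.8×10⁻⁴ m²)(2724 s) = 6.303 J.
Photons incident: 6.303 / 5.643×10⁻¹⁹ = 1.117×10¹⁹, i.e. 1.117×10¹⁹/6.022×10²³ = 1.855×10⁻⁵ mol.
Product: Φ × n_abs = 0.11 × 1.855×10⁻⁵ = 2.041×10⁻⁶ mol.
Mass: 2.041×10⁻⁶ × 356.5 = 7.276×10⁻⁴ g = 0.73 mg.

0.73 mg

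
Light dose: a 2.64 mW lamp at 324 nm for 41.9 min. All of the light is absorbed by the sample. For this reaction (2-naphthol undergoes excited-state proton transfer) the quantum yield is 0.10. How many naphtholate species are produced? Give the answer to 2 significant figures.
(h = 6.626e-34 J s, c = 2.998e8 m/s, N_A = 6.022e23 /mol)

Photon energy at 324 nm: hc/λ = (6.626e-34)(2.998e8)/(324e-9) = 6.131e-19 J.
Energy delivered: (2.64 mW)(2514 s) = 6.637 J.
Photons incident: 6.637 / 6.131e-19 = 1.083e19, i.e. 1.083e19/6.022e23 = 1.798e-5 mol.
Product: Φ × n_abs = 0.10 × 1.798e-5 = 1.798e-6 mol.
As a count: 1.798e-6 × 6.022e23 = 1.1e18.

1.1e18 species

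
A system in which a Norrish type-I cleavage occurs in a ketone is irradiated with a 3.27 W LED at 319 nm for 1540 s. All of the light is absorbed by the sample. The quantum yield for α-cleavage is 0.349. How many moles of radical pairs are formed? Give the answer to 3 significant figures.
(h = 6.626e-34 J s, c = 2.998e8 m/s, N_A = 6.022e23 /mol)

0.00469 mol

Photon energy at 319 nm: hc/λ = (6.626e-34)(2.998e8)/(319e-9) = 6.227e-19 J.
Energy delivered: (3.27 W)(1540 s) = 5036 J.
Photons incident: 5036 / 6.227e-19 = 8.087e21, i.e. 8.087e21/6.022e23 = 0.01343 mol.
Product: Φ × n_abs = 0.349 × 0.01343 = 0.004687 mol.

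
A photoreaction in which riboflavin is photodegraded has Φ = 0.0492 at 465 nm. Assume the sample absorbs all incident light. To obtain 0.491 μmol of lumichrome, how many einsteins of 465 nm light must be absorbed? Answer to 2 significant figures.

Product: 0.491 μmol = 4.91e-7 mol.
Photons that must be absorbed: 4.91e-7 / 0.0492 = 9.980e-6 mol.

1.0e-5 einstein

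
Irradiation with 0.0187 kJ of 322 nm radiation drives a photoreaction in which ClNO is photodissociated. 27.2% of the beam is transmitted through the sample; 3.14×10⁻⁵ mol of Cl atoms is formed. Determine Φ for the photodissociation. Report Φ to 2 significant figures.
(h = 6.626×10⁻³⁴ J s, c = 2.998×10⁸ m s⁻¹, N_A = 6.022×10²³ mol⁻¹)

Photon energy at 322 nm: hc/λ = (6.626×10⁻³⁴)(2.998×10⁸)/(322×10⁻⁹) = 6.169×10⁻¹⁹ J.
Incident energy: 0.0187 kJ = 18.7 J.
Photons incident: 18.7 / 6.169×10⁻¹⁹ = 3.031×10¹⁹, i.e. 3.031×10¹⁹/6.022×10²³ = 5.033×10⁻⁵ mol.
Fraction absorbed: 1 − 27.2/100 = 0.7280.
Photons absorbed: 0.7280 × 5.033×10⁻⁵ = 3.664×10⁻⁵ mol.
Φ = 3.14×10⁻⁵ mol / 3.664×10⁻⁵ mol photons = 0.86.

Φ = 0.86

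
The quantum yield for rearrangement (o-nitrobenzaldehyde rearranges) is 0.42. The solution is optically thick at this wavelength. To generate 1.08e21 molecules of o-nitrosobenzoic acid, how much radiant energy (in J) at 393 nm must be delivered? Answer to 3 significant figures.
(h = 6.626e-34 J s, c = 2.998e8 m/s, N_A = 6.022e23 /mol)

Product: 1.08e21 / 6.022e23 = 0.001793 mol.
Photons that must be absorbed: 0.001793 / 0.42 = 0.004269 mol.
Photon energy: hc/λ = 5.055e-19 J; per mole, 3.044e5 J mol⁻¹.
Energy required: 0.004269 × 3.044e5 = 1300 J.

1300 J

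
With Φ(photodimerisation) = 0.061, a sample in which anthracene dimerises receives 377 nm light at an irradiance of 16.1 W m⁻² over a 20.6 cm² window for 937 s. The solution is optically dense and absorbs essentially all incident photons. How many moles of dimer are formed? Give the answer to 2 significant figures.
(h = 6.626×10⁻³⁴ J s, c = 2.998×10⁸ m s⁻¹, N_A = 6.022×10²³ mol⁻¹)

6.0×10⁻⁶ mol

Photon energy at 377 nm: hc/λ = (6.626×10⁻³⁴)(2.998×10⁸)/(377×10⁻⁹) = 5.269×10⁻¹⁹ J.
Energy delivered: (16.1 W m⁻²)(20.6×10⁻⁴ m²)(937 s) = 31.08 J.
Photons incident: 31.08 / 5.269×10⁻¹⁹ = 5.899×10¹⁹, i.e. 5.899×10¹⁹/6.022×10²³ = 9.796×10⁻⁵ mol.
Product: Φ × n_abs = 0.061 × 9.796×10⁻⁵ = 5.976×10⁻⁶ mol.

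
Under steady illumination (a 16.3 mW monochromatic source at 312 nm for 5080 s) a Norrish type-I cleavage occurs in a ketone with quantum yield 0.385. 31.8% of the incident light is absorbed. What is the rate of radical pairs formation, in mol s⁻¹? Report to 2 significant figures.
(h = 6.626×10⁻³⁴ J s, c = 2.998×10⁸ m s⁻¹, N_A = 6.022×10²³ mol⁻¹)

Photon energy at 312 nm: hc/λ = (6.626×10⁻³⁴)(2.998×10⁸)/(312×10⁻⁹) = 6.367×10⁻¹⁹ J.
Energy delivered: (16.3 mW)(5080 s) = 82.80 J.
Photons incident: 82.80 / 6.367×10⁻¹⁹ = 1.300×10²⁰, i.e. 1.300×10²⁰/6.022×10²³ = 2.159×10⁻⁴ mol.
Photons absorbed: 0.318 × 2.159×10⁻⁴ = 6.866×10⁻⁵ mol.
Product formed: 0.385 × 6.866×10⁻⁵ = 2.643×10⁻⁵ mol.
Rate: 2.643×10⁻⁵ / 5080 s = 5.2×10⁻⁹ mol s⁻¹.

5.2×10⁻⁹ mol s⁻¹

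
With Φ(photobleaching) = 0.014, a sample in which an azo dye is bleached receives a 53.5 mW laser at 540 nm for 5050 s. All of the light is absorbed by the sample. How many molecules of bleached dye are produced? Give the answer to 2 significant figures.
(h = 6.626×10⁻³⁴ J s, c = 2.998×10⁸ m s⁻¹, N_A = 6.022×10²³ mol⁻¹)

Photon energy at 540 nm: hc/λ = (6.626×10⁻³⁴)(2.998×10⁸)/(540×10⁻⁹) = 3.679×10⁻¹⁹ J.
Energy delivered: (53.5 mW)(5050 s) = 270.2 J.
Photons incident: 270.2 / 3.679×10⁻¹⁹ = 7.344×10²⁰, i.e. 7.344×10²⁰/6.022×10²³ = 0.001220 mol.
Product: Φ × n_abs = 0.014 × 0.001220 = 1.708×10⁻⁵ mol.
As a count: 1.708×10⁻⁵ × 6.022×10²³ = 1.0×10¹⁹.

1.0×10¹⁹ molecules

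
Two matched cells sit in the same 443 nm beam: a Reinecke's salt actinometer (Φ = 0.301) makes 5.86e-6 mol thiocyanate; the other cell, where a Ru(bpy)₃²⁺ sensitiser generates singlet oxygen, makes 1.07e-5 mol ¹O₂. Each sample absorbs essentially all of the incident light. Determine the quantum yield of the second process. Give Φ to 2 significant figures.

Φ = 0.55

Photons absorbed by the actinometer: 5.86e-6 / 0.301 = 1.947e-5 mol.
Φ(unknown) = 1.07e-5 / 1.947e-5 = 0.55.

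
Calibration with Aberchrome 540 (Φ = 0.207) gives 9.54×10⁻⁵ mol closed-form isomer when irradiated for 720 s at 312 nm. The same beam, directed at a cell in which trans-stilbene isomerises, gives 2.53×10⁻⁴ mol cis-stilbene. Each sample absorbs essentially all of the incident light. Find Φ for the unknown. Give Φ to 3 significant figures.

Φ = 0.549

Photons absorbed by the actinometer: 9.54×10⁻⁵ / 0.207 = 4.609×10⁻⁴ mol.
Φ(unknown) = 2.53×10⁻⁴ / 4.609×10⁻⁴ = 0.549.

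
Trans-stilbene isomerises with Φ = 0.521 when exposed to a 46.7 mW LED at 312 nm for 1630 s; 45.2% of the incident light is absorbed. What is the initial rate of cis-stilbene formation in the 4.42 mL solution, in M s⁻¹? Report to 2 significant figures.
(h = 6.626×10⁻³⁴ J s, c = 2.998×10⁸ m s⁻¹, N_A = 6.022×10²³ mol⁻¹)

6.5×10⁻⁶ M s⁻¹

Photon energy at 312 nm: hc/λ = (6.626×10⁻³⁴)(2.998×10⁸)/(312×10⁻⁹) = 6.367×10⁻¹⁹ J.
Energy delivered: (46.7 mW)(1630 s) = 76.12 J.
Photons incident: 76.12 / 6.367×10⁻¹⁹ = 1.196×10²⁰, i.e. 1.196×10²⁰/6.022×10²³ = 1.986×10⁻⁴ mol.
Photons absorbed: 0.452 × 1.986×10⁻⁴ = 8.977×10⁻⁵ mol.
Product formed: 0.521 × 8.977×10⁻⁵ = 4.677×10⁻⁵ mol.
Rate: 4.677×10⁻⁵ mol / (1630 s × 0.00442 L) = 6.5×10⁻⁶ M s⁻¹.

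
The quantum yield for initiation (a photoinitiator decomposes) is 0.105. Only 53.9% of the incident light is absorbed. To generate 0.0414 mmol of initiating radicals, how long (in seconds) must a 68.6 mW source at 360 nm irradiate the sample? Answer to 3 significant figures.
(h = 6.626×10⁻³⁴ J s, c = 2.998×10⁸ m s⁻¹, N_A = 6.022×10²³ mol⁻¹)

t ≈ 3540 s

Product: 0.0414 mmol = 4.14×10⁻⁵ mol.
Photons that must be absorbed: 4.14×10⁻⁵ / 0.105 = 3.943×10⁻⁴ mol.
Incident photons needed: 3.943×10⁻⁴ / 0.539 = 7.315×10⁻⁴ mol.
Photon energy: hc/λ = 5.518×10⁻¹⁹ J; per mole, 3.323×10⁵ J mol⁻¹.
Energy required: 7.315×10⁻⁴ × 3.323×10⁵ = 243.1 J.
Time: 243.1 J / 0.0686 W = 3540 s.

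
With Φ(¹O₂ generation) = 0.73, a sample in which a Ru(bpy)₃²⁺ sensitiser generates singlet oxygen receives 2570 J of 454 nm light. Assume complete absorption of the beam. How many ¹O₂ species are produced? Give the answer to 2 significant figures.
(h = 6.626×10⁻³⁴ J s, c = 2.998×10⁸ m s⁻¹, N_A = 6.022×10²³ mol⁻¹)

Photon energy at 454 nm: hc/λ = (6.626×10⁻³⁴)(2.998×10⁸)/(454×10⁻⁹) = 4.375×10⁻¹⁹ J.
Photons incident: 2570 / 4.375×10⁻¹⁹ = 5.874×10²¹, i.e. 5.874×10²¹/6.022×10²³ = 0.009754 mol.
Product: Φ × n_abs = 0.73 × 0.009754 = 0.007120 mol.
As a count: 0.007120 × 6.022×10²³ = 4.3×10²¹.

4.3×10²¹ species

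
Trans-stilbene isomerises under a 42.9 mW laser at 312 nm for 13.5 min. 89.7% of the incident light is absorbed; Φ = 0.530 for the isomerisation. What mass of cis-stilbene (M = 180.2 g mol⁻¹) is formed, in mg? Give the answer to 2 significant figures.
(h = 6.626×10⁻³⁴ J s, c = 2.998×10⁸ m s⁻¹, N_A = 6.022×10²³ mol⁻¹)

7.8 mg

Photon energy at 312 nm: hc/λ = (6.626×10⁻³⁴)(2.998×10⁸)/(312×10⁻⁹) = 6.367×10⁻¹⁹ J.
Energy delivered: (42.9 mW)(810 s) = 34.75 J.
Photons incident: 34.75 / 6.367×10⁻¹⁹ = 5.458×10¹⁹, i.e. 5.458×10¹⁹/6.022×10²³ = 9.063×10⁻⁵ mol.
Photons absorbed: 0.897 × 9.063×10⁻⁵ = 8.130×10⁻⁵ mol.
Product: Φ × n_abs = 0.530 × 8.130×10⁻⁵ = 4.309×10⁻⁵ mol.
Mass: 4.309×10⁻⁵ × 180.2 = 0.007765 g = 7.8 mg.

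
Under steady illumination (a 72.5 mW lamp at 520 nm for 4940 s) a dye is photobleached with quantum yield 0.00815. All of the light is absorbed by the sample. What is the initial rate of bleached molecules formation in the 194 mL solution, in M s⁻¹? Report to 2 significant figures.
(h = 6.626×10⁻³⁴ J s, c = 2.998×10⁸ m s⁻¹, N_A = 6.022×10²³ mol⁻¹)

1.3×10⁻⁸ M s⁻¹

Photon energy at 520 nm: hc/λ = (6.626×10⁻³⁴)(2.998×10⁸)/(520×10⁻⁹) = 3.820×10⁻¹⁹ J.
Energy delivered: (72.5 mW)(4940 s) = 358.2 J.
Photons incident: 358.2 / 3.820×10⁻¹⁹ = 9.377×10²⁰, i.e. 9.377×10²⁰/6.022×10²³ = 0.001557 mol.
Product formed: 0.00815 × 0.001557 = 1.269×10⁻⁵ mol.
Rate: 1.269×10⁻⁵ mol / (4940 s × 0.194 L) = 1.3×10⁻⁸ M s⁻¹.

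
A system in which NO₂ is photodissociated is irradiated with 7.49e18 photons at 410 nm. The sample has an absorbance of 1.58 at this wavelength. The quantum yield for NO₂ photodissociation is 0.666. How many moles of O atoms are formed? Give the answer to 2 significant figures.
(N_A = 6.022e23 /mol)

Moles of photons: 7.49e18 / 6.022e23 = 1.244e-5 mol.
Fraction absorbed: 1 − 10^(−1.58) = 0.9737.
Photons absorbed: 0.9737 × 1.244e-5 = 1.211e-5 mol.
Product: Φ × n_abs = 0.666 × 1.211e-5 = 8.065e-6 mol.

8.1e-6 mol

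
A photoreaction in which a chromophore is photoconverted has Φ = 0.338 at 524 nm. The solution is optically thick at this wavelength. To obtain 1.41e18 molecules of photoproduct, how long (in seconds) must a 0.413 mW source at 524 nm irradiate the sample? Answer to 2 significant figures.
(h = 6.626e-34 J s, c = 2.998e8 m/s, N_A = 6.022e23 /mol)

t ≈ 3800 s

Product: 1.41e18 / 6.022e23 = 2.341e-6 mol.
Photons that must be absorbed: 2.341e-6 / 0.338 = 6.926e-6 mol.
Photon energy: hc/λ = 3.791e-19 J; per mole, 2.283e5 J mol⁻¹.
Energy required: 6.926e-6 × 2.283e5 = 1.581 J.
Time: 1.581 J / 0.000413 W = 3800 s.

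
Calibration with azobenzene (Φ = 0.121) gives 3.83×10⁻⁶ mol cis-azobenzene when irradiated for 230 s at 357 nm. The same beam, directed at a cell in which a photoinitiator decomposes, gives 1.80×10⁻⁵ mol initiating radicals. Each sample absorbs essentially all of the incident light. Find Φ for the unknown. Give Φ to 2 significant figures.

Φ = 0.57

Photons absorbed by the actinometer: 3.83×10⁻⁶ / 0.121 = 3.165×10⁻⁵ mol.
Φ(unknown) = 1.80×10⁻⁵ / 3.165×10⁻⁵ = 0.57.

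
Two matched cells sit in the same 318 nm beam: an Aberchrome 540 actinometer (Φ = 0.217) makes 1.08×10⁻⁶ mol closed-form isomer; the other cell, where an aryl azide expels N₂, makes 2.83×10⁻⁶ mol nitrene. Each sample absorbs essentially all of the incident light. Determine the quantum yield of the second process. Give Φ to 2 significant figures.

Φ = 0.57

Photons absorbed by the actinometer: 1.08×10⁻⁶ / 0.217 = 4.977×10⁻⁶ mol.
Φ(unknown) = 2.83×10⁻⁶ / 4.977×10⁻⁶ = 0.57.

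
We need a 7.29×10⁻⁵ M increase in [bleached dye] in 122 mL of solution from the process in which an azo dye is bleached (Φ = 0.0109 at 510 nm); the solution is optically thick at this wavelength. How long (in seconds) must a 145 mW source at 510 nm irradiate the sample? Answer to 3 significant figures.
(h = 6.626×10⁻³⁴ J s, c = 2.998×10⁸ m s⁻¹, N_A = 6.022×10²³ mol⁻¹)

t ≈ 1320 s

Product: (7.29×10⁻⁵ M)(0.122 L) = 8.894×10⁻⁶ mol.
Photons that must be absorbed: 8.894×10⁻⁶ / 0.0109 = 8.160×10⁻⁴ mol.
Photon energy: hc/λ = 3.895×10⁻¹⁹ J; per mole, 2.346×10⁵ J mol⁻¹.
Energy required: 8.160×10⁻⁴ × 2.346×10⁵ = 191.4 J.
Time: 191.4 J / 0.145 W = 1320 s.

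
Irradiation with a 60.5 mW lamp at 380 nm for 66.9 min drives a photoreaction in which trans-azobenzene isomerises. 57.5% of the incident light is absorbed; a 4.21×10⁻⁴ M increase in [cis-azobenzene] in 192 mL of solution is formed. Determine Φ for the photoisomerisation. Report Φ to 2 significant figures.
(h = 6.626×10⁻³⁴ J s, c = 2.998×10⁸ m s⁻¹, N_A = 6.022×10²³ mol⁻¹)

Product: (4.21×10⁻⁴ M)(0.192 L) = 8.083×10⁻⁵ mol.
Photon energy at 380 nm: hc/λ = (6.626×10⁻³⁴)(2.998×10⁸)/(380×10⁻⁹) = 5.228×10⁻¹⁹ J.
Energy delivered: (60.5 mW)(4014 s) = 242.8 J.
Photons incident: 242.8 / 5.228×10⁻¹⁹ = 4.644×10²⁰, i.e. 4.644×10²⁰/6.022×10²³ = 7.712×10⁻⁴ mol.
Photons absorbed: 0.575 × 7.712×10⁻⁴ = 4.434×10⁻⁴ mol.
Φ = 8.083×10⁻⁵ mol / 4.434×10⁻⁴ mol photons = 0.18.

Φ = 0.18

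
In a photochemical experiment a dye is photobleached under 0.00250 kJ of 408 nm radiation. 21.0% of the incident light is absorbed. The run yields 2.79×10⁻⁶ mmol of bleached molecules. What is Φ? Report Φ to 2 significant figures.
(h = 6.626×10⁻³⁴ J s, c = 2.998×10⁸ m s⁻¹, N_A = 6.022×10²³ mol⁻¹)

Product: 2.79×10⁻⁶ mmol = 2.79×10⁻⁹ mol.
Photon energy at 408 nm: hc/λ = (6.626×10⁻³⁴)(2.998×10⁸)/(408×10⁻⁹) = 4.869×10⁻¹⁹ J.
Incident energy: 0.00250 kJ = 2.50 J.
Photons incident: 2.50 / 4.869×10⁻¹⁹ = 5.135×10¹⁸, i.e. 5.135×10¹⁸/6.022×10²³ = 8.527×10⁻⁶ mol.
Photons absorbed: 0.210 × 8.527×10⁻⁶ = 1.791×10⁻⁶ mol.
Φ = 2.79×10⁻⁹ mol / 1.791×10⁻⁶ mol photons = 0.0016.

Φ = 0.0016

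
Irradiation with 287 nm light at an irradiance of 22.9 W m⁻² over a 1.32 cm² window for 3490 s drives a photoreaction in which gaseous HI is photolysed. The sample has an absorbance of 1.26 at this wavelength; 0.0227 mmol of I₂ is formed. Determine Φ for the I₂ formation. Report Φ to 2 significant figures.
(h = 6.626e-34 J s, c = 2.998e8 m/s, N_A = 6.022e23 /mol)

Φ = 0.95

Product: 0.0227 mmol = 2.27e-5 mol.
Photon energy at 287 nm: hc/λ = (6.626e-34)(2.998e8)/(287e-9) = 6.922e-19 J.
Energy delivered: (22.9 W m⁻²)(1.32e-4 m²)(3490 s) = 10.55 J.
Photons incident: 10.55 / 6.922e-19 = 1.524e19, i.e. 1.524e19/6.022e23 = 2.531e-5 mol.
Fraction absorbed: 1 − 10^(−1.26) = 0.9450.
Photons absorbed: 0.9450 × 2.531e-5 = 2.392e-5 mol.
Φ = 2.27e-5 mol / 2.392e-5 mol photons = 0.95.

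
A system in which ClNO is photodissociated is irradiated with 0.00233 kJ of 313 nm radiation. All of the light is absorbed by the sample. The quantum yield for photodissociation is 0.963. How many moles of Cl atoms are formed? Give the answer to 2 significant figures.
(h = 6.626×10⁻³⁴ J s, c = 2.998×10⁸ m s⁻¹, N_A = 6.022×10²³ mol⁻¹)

5.9×10⁻⁶ mol

Photon energy at 313 nm: hc/λ = (6.626×10⁻³⁴)(2.998×10⁸)/(313×10⁻⁹) = 6.347×10⁻¹⁹ J.
Incident energy: 0.00233 kJ = 2.33 J.
Photons incident: 2.33 / 6.347×10⁻¹⁹ = 3.671×10¹⁸, i.e. 3.671×10¹⁸/6.022×10²³ = 6.096×10⁻⁶ mol.
Product: Φ × n_abs = 0.963 × 6.096×10⁻⁶ = 5.870×10⁻⁶ mol.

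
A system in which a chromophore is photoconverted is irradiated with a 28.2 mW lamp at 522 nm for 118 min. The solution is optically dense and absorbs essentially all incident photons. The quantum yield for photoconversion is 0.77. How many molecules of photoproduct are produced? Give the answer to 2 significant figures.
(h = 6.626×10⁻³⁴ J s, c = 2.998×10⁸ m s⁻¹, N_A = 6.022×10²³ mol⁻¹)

Photon energy at 522 nm: hc/λ = (6.626×10⁻³⁴)(2.998×10⁸)/(522×10⁻⁹) = 3.806×10⁻¹⁹ J.
Energy delivered: (28.2 mW)(7080 s) = 199.7 J.
Photons incident: 199.7 / 3.806×10⁻¹⁹ = 5.247×10²⁰, i.e. 5.247×10²⁰/6.022×10²³ = 8.713×10⁻⁴ mol.
Product: Φ × n_abs = 0.77 × 8.713×10⁻⁴ = 6.709×10⁻⁴ mol.
As a count: 6.709×10⁻⁴ × 6.022×10²³ = 4.0×10²⁰.

4.0×10²⁰ molecules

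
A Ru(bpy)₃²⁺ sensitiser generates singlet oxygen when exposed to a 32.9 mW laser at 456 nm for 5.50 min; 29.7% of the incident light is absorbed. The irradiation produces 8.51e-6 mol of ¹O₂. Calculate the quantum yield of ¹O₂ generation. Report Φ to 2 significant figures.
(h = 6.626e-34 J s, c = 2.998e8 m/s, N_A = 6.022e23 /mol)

Φ = 0.69

Photon energy at 456 nm: hc/λ = (6.626e-34)(2.998e8)/(456e-9) = 4.356e-19 J.
Energy delivered: (32.9 mW)(330 s) = 10.86 J.
Photons incident: 10.86 / 4.356e-19 = 2.493e19, i.e. 2.493e19/6.022e23 = 4.140e-5 mol.
Photons absorbed: 0.297 × 4.140e-5 = 1.230e-5 mol.
Φ = 8.51e-6 mol / 1.230e-5 mol photons = 0.69.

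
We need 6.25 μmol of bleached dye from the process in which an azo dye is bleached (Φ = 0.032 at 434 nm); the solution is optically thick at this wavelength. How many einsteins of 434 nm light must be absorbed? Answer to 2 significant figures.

2.0×10⁻⁴ einstein

Product: 6.25 μmol = 6.25×10⁻⁶ mol.
Photons that must be absorbed: 6.25×10⁻⁶ / 0.032 = 1.953×10⁻⁴ mol.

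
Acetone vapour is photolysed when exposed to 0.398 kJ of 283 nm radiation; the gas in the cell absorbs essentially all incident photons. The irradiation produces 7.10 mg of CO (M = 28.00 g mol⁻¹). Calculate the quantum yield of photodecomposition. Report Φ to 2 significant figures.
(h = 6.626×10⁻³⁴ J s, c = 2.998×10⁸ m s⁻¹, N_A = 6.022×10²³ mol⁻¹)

Product: 7.10 mg / 28.00 g mol⁻¹ = 2.536×10⁻⁴ mol.
Photon energy at 283 nm: hc/λ = (6.626×10⁻³⁴)(2.998×10⁸)/(283×10⁻⁹) = 7.019×10⁻¹⁹ J.
Incident energy: 0.398 kJ = 398 J.
Photons incident: 398 / 7.019×10⁻¹⁹ = 5.670×10²⁰, i.e. 5.670×10²⁰/6.022×10²³ = 9.415×10⁻⁴ mol.
Φ = 2.536×10⁻⁴ mol / 9.415×10⁻⁴ mol photons = 0.27.

Φ = 0.27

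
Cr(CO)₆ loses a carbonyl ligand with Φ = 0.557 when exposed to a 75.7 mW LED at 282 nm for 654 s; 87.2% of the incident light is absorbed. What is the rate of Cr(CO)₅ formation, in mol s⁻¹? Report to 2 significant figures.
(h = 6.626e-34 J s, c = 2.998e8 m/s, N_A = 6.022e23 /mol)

8.7e-8 mol s⁻¹

Photon energy at 282 nm: hc/λ = (6.626e-34)(2.998e8)/(282e-9) = 7.044e-19 J.
Energy delivered: (75.7 mW)(654 s) = 49.51 J.
Photons incident: 49.51 / 7.044e-19 = 7.029e19, i.e. 7.029e19/6.022e23 = 1.167e-4 mol.
Photons absorbed: 0.872 × 1.167e-4 = 1.018e-4 mol.
Product formed: 0.557 × 1.018e-4 = 5.670e-5 mol.
Rate: 5.670e-5 / 654 s = 8.7e-8 mol s⁻¹.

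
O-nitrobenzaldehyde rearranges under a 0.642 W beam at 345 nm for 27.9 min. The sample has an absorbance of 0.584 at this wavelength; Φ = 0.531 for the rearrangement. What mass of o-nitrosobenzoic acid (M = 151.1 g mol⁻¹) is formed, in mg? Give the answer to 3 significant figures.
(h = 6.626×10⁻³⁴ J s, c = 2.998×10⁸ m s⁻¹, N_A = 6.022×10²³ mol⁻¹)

Photon energy at 345 nm: hc/λ = (6.626×10⁻³⁴)(2.998×10⁸)/(345×10⁻⁹) = 5.758×10⁻¹⁹ J.
Energy delivered: (0.642 W)(1674 s) = 1075 J.
Photons incident: 1075 / 5.758×10⁻¹⁹ = 1.867×10²¹, i.e. 1.867×10²¹/6.022×10²³ = 0.003100 mol.
Fraction absorbed: 1 − 10^(−0.584) = 0.7394.
Photons absorbed: 0.7394 × 0.003100 = 0.002292 mol.
Product: Φ × n_abs = 0.531 × 0.002292 = 0.001217 mol.
Mass: 0.001217 × 151.1 = 0.1839 g = 184 mg.

184 mg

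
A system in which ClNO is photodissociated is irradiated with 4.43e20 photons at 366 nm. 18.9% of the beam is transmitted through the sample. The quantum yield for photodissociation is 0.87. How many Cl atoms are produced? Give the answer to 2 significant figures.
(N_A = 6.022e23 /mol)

3.1e20 atoms

Moles of photons: 4.43e20 / 6.022e23 = 7.356e-4 mol.
Fraction absorbed: 1 − 18.9/100 = 0.8110.
Photons absorbed: 0.8110 × 7.356e-4 = 5.966e-4 mol.
Product: Φ × n_abs = 0.87 × 5.966e-4 = 5.190e-4 mol.
As a count: 5.190e-4 × 6.022e23 = 3.1e20.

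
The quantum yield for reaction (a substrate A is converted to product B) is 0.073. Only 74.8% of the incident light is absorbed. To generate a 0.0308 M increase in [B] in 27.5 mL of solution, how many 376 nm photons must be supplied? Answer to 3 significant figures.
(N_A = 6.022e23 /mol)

9.34e21 photons

Product: (0.0308 M)(0.0275 L) = 8.470e-4 mol.
Photons that must be absorbed: 8.470e-4 / 0.073 = 0.01160 mol.
Incident photons needed: 0.01160 / 0.748 = 0.01551 mol.
Photon count: 0.01551 × 6.022e23 = 9.34e21.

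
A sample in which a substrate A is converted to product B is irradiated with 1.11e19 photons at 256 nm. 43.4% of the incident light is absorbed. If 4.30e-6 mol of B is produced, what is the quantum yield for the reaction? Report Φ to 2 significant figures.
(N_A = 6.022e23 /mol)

Moles of photons: 1.11e19 / 6.022e23 = 1.843e-5 mol.
Photons absorbed: 0.434 × 1.843e-5 = 7.999e-6 mol.
Φ = 4.30e-6 mol / 7.999e-6 mol photons = 0.54.

Φ = 0.54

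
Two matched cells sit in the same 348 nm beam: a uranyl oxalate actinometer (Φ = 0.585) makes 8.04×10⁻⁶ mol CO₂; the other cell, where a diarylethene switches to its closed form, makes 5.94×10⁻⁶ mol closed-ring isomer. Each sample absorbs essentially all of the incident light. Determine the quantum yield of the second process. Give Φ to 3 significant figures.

Photons absorbed by the actinometer: 8.04×10⁻⁶ / 0.585 = 1.374×10⁻⁵ mol.
Φ(unknown) = 5.94×10⁻⁶ / 1.374×10⁻⁵ = 0.432.

Φ = 0.432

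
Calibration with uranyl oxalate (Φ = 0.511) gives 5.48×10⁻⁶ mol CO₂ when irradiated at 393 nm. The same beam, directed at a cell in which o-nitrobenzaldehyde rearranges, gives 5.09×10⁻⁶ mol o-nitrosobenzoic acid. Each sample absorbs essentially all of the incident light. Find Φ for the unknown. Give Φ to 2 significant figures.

Photons absorbed by the actinometer: 5.48×10⁻⁶ / 0.511 = 1.072×10⁻⁵ mol.
Φ(unknown) = 5.09×10⁻⁶ / 1.072×10⁻⁵ = 0.47.

Φ = 0.47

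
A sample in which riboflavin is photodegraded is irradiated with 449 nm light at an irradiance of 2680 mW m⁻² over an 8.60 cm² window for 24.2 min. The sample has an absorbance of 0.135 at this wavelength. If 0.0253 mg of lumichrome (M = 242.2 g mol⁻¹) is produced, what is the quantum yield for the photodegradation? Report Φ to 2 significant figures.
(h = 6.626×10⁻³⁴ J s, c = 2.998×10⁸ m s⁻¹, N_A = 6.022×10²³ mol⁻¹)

Φ = 0.031

Product: 0.0253 mg / 242.2 g mol⁻¹ = 1.045×10⁻⁷ mol.
Photon energy at 449 nm: hc/λ = (6.626×10⁻³⁴)(2.998×10⁸)/(449×10⁻⁹) = 4.424×10⁻¹⁹ J.
Energy delivered: (2680 mW m⁻²)(8.60×10⁻⁴ m²)(1452 s) = 3.347 J.
Photons incident: 3.347 / 4.424×10⁻¹⁹ = 7.566×10¹⁸, i.e. 7.566×10¹⁸/6.022×10²³ = 1.256×10⁻⁵ mol.
Fraction absorbed: 1 − 10^(−0.135) = 0.2672.
Photons absorbed: 0.2672 × 1.256×10⁻⁵ = 3.356×10⁻⁶ mol.
Φ = 1.045×10⁻⁷ mol / 3.356×10⁻⁶ mol photons = 0.031.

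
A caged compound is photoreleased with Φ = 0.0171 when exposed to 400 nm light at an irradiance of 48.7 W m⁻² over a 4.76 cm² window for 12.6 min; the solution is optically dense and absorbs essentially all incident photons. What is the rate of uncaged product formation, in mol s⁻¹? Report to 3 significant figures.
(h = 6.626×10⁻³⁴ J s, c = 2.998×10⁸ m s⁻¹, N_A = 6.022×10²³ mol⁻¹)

1.33×10⁻⁹ mol s⁻¹

Photon energy at 400 nm: hc/λ = (6.626×10⁻³⁴)(2.998×10⁸)/(400×10⁻⁹) = 4.966×10⁻¹⁹ J.
Energy delivered: (48.7 W m⁻²)(4.76×10⁻⁴ m²)(756 s) = 17.52 J.
Photons incident: 17.52 / 4.966×10⁻¹⁹ = 3.528×10¹⁹, i.e. 3.528×10¹⁹/6.022×10²³ = 5.859×10⁻⁵ mol.
Product formed: 0.0171 × 5.859×10⁻⁵ = 1.002×10⁻⁶ mol.
Rate: 1.002×10⁻⁶ / 756 s = 1.33×10⁻⁹ mol s⁻¹.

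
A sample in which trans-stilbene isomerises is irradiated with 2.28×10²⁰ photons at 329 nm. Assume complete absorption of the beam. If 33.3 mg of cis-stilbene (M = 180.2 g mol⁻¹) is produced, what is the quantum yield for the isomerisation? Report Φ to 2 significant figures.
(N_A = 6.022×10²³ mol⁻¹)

Product: 33.3 mg / 180.2 g mol⁻¹ = 1.848×10⁻⁴ mol.
Moles of photons: 2.28×10²⁰ / 6.022×10²³ = 3.786×10⁻⁴ mol.
Φ = 1.848×10⁻⁴ mol / 3.786×10⁻⁴ mol photons = 0.49.

Φ = 0.49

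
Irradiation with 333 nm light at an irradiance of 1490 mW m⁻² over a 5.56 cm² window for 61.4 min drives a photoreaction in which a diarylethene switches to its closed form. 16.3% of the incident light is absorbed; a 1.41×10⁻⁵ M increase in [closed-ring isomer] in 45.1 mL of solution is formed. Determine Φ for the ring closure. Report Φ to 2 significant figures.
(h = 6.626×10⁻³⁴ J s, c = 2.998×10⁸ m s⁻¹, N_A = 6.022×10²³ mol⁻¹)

Product: (1.41×10⁻⁵ M)(0.0451 L) = 6.359×10⁻⁷ mol.
Photon energy at 333 nm: hc/λ = (6.626×10⁻³⁴)(2.998×10⁸)/(333×10⁻⁹) = 5.965×10⁻¹⁹ J.
Energy delivered: (1490 mW m⁻²)(5.56×10⁻⁴ m²)(3684 s) = 3.052 J.
Photons incident: 3.052 / 5.965×10⁻¹⁹ = 5.117×10¹⁸, i.e. 5.117×10¹⁸/6.022×10²³ = 8.497×10⁻⁶ mol.
Photons absorbed: 0.163 × 8.497×10⁻⁶ = 1.385×10⁻⁶ mol.
Φ = 6.359×10⁻⁷ mol / 1.385×10⁻⁶ mol photons = 0.46.

Φ = 0.46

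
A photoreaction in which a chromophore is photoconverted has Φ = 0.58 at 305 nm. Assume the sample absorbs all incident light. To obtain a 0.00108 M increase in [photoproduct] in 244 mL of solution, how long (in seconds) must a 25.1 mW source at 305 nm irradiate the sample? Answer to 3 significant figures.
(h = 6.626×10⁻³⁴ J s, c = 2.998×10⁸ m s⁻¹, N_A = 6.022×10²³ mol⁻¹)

Product: (0.00108 M)(0.244 L) = 2.635×10⁻⁴ mol.
Photons that must be absorbed: 2.635×10⁻⁴ / 0.58 = 4.543×10⁻⁴ mol.
Photon energy: hc/λ = 6.513×10⁻¹⁹ J; per mole, 3.922×10⁵ J mol⁻¹.
Energy required: 4.543×10⁻⁴ × 3.922×10⁵ = 178.2 J.
Time: 178.2 J / 0.0251 W = 7100 s.

t ≈ 7100 s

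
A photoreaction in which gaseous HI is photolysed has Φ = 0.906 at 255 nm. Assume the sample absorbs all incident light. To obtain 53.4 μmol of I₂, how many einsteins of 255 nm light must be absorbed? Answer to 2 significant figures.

Product: 53.4 μmol = 5.34×10⁻⁵ mol.
Photons that must be absorbed: 5.34×10⁻⁵ / 0.906 = 5.894×10⁻⁵ mol.

5.9×10⁻⁵ einstein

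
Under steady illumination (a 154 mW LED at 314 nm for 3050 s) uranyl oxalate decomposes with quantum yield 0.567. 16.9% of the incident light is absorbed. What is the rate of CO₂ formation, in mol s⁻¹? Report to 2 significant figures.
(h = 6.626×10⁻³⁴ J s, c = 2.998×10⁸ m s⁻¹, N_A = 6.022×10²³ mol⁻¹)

3.9×10⁻⁸ mol s⁻¹

Photon energy at 314 nm: hc/λ = (6.626×10⁻³⁴)(2.998×10⁸)/(314×10⁻⁹) = 6.326×10⁻¹⁹ J.
Energy delivered: (154 mW)(3050 s) = 469.7 J.
Photons incident: 469.7 / 6.326×10⁻¹⁹ = 7.425×10²⁰, i.e. 7.425×10²⁰/6.022×10²³ = 0.001233 mol.
Photons absorbed: 0.169 × 0.001233 = 2.084×10⁻⁴ mol.
Product formed: 0.567 × 2.084×10⁻⁴ = 1.182×10⁻⁴ mol.
Rate: 1.182×10⁻⁴ / 3050 s = 3.9×10⁻⁸ mol s⁻¹.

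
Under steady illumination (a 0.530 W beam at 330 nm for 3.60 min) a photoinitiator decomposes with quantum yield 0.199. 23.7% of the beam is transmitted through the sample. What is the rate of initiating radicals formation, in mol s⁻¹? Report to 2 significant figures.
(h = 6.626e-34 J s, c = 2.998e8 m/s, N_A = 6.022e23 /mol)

2.2e-7 mol s⁻¹

Photon energy at 330 nm: hc/λ = (6.626e-34)(2.998e8)/(330e-9) = 6.020e-19 J.
Energy delivered: (0.530 W)(216 s) = 114.5 J.
Photons incident: 114.5 / 6.020e-19 = 1.902e20, i.e. 1.902e20/6.022e23 = 3.158e-4 mol.
Fraction absorbed: 1 − 23.7/100 = 0.7630.
Photons absorbed: 0.7630 × 3.158e-4 = 2.410e-4 mol.
Product formed: 0.199 × 2.410e-4 = 4.796e-5 mol.
Rate: 4.796e-5 / 216 s = 2.2e-7 mol s⁻¹.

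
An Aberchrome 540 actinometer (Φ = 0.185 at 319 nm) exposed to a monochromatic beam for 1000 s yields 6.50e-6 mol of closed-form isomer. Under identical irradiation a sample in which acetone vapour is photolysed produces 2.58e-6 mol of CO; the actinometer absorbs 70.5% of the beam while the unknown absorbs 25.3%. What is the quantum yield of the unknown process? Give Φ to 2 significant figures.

Φ = 0.20

Photons absorbed by the actinometer: 6.50e-6 / 0.185 = 3.514e-5 mol.
Incident flux: 3.514e-5 / 0.705 = 4.984e-5 einstein.
Absorbed by unknown: 0.253 × 4.984e-5 = 1.261e-5 mol.
Φ(unknown) = 2.58e-6 / 1.261e-5 = 0.20.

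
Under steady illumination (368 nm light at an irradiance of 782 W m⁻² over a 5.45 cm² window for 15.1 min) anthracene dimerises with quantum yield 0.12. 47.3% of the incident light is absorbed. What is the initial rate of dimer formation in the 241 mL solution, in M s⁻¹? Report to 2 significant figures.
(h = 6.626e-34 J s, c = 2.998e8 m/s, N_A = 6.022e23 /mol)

3.1e-7 M s⁻¹

Photon energy at 368 nm: hc/λ = (6.626e-34)(2.998e8)/(368e-9) = 5.398e-19 J.
Energy delivered: (782 W m⁻²)(5.45e-4 m²)(906 s) = 386.1 J.
Photons incident: 386.1 / 5.398e-19 = 7.153e20, i.e. 7.153e20/6.022e23 = 0.001188 mol.
Photons absorbed: 0.473 × 0.001188 = 5.619e-4 mol.
Product formed: 0.12 × 5.619e-4 = 6.743e-5 mol.
Rate: 6.743e-5 mol / (906 s × 0.241 L) = 3.1e-7 M s⁻¹.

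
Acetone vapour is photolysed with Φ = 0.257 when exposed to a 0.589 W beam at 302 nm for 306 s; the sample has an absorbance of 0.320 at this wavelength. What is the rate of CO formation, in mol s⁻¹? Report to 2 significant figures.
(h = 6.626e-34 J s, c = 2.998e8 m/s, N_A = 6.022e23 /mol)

Photon energy at 302 nm: hc/λ = (6.626e-34)(2.998e8)/(302e-9) = 6.578e-19 J.
Energy delivered: (0.589 W)(306 s) = 180.2 J.
Photons incident: 180.2 / 6.578e-19 = 2.739e20, i.e. 2.739e20/6.022e23 = 4.548e-4 mol.
Fraction absorbed: 1 − 10^(−0.320) = 0.5214.
Photons absorbed: 0.5214 × 4.548e-4 = 2.371e-4 mol.
Product formed: 0.257 × 2.371e-4 = 6.093e-5 mol.
Rate: 6.093e-5 / 306 s = 2.0e-7 mol s⁻¹.

2.0e-7 mol s⁻¹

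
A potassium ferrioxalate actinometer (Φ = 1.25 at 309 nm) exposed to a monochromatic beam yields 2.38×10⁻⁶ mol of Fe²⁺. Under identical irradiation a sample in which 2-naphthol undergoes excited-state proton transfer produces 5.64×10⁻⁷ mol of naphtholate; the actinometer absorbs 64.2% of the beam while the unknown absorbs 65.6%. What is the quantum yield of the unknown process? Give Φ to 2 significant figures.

Photons absorbed by the actinometer: 2.38×10⁻⁶ / 1.25 = 1.904×10⁻⁶ mol.
Incident flux: 1.904×10⁻⁶ / 0.642 = 2.966×10⁻⁶ einstein.
Absorbed by unknown: 0.656 × 2.966×10⁻⁶ = 1.946×10⁻⁶ mol.
Φ(unknown) = 5.64×10⁻⁷ / 1.946×10⁻⁶ = 0.29.

Φ = 0.29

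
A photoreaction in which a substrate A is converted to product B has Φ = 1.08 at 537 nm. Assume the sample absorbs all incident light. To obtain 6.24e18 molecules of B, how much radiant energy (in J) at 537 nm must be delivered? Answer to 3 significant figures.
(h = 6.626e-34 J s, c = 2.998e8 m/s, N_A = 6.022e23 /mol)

2.14 J

Product: 6.24e18 / 6.022e23 = 1.036e-5 mol.
Photons that must be absorbed: 1.036e-5 / 1.08 = 9.593e-6 mol.
Photon energy: hc/λ = 3.699e-19 J; per mole, 2.228e5 J mol⁻¹.
Energy required: 9.593e-6 × 2.228e5 = 2.14 J.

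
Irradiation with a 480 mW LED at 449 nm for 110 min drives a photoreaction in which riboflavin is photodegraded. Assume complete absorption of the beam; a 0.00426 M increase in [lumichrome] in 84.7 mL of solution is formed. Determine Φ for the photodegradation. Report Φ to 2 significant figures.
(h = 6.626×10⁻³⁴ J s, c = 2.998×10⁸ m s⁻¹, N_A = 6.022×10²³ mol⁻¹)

Product: (0.00426 M)(0.0847 L) = 3.608×10⁻⁴ mol.
Photon energy at 449 nm: hc/λ = (6.626×10⁻³⁴)(2.998×10⁸)/(449×10⁻⁹) = 4.424×10⁻¹⁹ J.
Energy delivered: (480 mW)(6600 s) = 3168 J.
Photons incident: 3168 / 4.424×10⁻¹⁹ = 7.161×10²¹, i.e. 7.161×10²¹/6.022×10²³ = 0.01189 mol.
Φ = 3.608×10⁻⁴ mol / 0.01189 mol photons = 0.030.

Φ = 0.030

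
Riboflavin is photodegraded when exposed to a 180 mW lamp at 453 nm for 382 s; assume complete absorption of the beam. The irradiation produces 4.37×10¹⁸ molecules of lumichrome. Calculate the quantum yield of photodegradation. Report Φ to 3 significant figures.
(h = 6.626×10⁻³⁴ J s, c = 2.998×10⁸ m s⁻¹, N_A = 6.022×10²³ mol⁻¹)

Product: 4.37×10¹⁸ / 6.022×10²³ = 7.257×10⁻⁶ mol.
Photon energy at 453 nm: hc/λ = (6.626×10⁻³⁴)(2.998×10⁸)/(453×10⁻⁹) = 4.385×10⁻¹⁹ J.
Energy delivered: (180 mW)(382 s) = 68.76 J.
Photons incident: 68.76 / 4.385×10⁻¹⁹ = 1.568×10²⁰, i.e. 1.568×10²⁰/6.022×10²³ = 2.604×10⁻⁴ mol.
Φ = 7.257×10⁻⁶ mol / 2.604×10⁻⁴ mol photons = 0.0279.

Φ = 0.0279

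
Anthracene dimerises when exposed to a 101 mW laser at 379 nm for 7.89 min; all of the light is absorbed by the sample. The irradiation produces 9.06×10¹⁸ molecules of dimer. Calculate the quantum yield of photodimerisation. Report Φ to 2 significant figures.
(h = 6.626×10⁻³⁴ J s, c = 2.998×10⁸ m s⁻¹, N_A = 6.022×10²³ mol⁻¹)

Φ = 0.099

Product: 9.06×10¹⁸ / 6.022×10²³ = 1.504×10⁻⁵ mol.
Photon energy at 379 nm: hc/λ = (6.626×10⁻³⁴)(2.998×10⁸)/(379×10⁻⁹) = 5.241×10⁻¹⁹ J.
Energy delivered: (101 mW)(473.4 s) = 47.81 J.
Photons incident: 47.81 / 5.241×10⁻¹⁹ = 9.122×10¹⁹, i.e. 9.122×10¹⁹/6.022×10²³ = 1.515×10⁻⁴ mol.
Φ = 1.504×10⁻⁵ mol / 1.515×10⁻⁴ mol photons = 0.099.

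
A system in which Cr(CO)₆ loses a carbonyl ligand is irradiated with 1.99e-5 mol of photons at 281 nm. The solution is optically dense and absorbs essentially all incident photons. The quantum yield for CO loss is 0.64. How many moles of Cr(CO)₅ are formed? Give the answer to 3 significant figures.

Product: Φ × n_abs = 0.64 × 1.99e-5 = 1.274e-5 mol.

1.27e-5 mol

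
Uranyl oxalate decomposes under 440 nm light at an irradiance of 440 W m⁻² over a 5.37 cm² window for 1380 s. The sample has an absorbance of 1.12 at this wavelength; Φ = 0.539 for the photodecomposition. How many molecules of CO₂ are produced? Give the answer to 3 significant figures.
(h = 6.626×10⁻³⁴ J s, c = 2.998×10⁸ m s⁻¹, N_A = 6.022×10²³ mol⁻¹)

Photon energy at 440 nm: hc/λ = (6.626×10⁻³⁴)(2.998×10⁸)/(440×10⁻⁹) = 4.515×10⁻¹⁹ J.
Energy delivered: (440 W m⁻²)(5.37×10⁻⁴ m²)(1380 s) = 326.1 J.
Photons incident: 326.1 / 4.515×10⁻¹⁹ = 7.223×10²⁰, i.e. 7.223×10²⁰/6.022×10²³ = 0.001199 mol.
Fraction absorbed: 1 − 10^(−1.12) = 0.9241.
Photons absorbed: 0.9241 × 0.001199 = 0.001108 mol.
Product: Φ × n_abs = 0.539 × 0.001108 = 5.972×10⁻⁴ mol.
As a count: 5.972×10⁻⁴ × 6.022×10²³ = 3.60×10²⁰.

3.60×10²⁰ molecules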